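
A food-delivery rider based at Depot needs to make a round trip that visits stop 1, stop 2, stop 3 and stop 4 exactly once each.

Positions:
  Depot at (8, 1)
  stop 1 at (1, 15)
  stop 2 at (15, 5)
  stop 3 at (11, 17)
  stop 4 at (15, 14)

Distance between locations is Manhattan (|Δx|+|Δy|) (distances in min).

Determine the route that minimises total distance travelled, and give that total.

Minimum total distance: 60 min.

There are 12 distinct closed tours to check (reversals are equivalent).
Depot→stop 1→stop 2→stop 3→stop 4→Depot: 21+24+16+7+20 = 88
Depot→stop 1→stop 2→stop 4→stop 3→Depot: 21+24+9+7+19 = 80
Depot→stop 1→stop 3→stop 2→stop 4→Depot: 21+12+16+9+20 = 78
Depot→stop 1→stop 3→stop 4→stop 2→Depot: 21+12+7+9+11 = 60
Depot→stop 1→stop 4→stop 2→stop 3→Depot: 21+15+9+16+19 = 80
Depot→stop 1→stop 4→stop 3→stop 2→Depot: 21+15+7+16+11 = 70
Depot→stop 2→stop 1→stop 3→stop 4→Depot: 11+24+12+7+20 = 74
Depot→stop 2→stop 1→stop 4→stop 3→Depot: 11+24+15+7+19 = 76
Depot→stop 2→stop 3→stop 1→stop 4→Depot: 11+16+12+15+20 = 74
Depot→stop 2→stop 4→stop 1→stop 3→Depot: 11+9+15+12+19 = 66
Depot→stop 3→stop 1→stop 2→stop 4→Depot: 19+12+24+9+20 = 84
Depot→stop 3→stop 2→stop 1→stop 4→Depot: 19+16+24+15+20 = 94
The minimum is 60.
One optimal route: Depot → stop 1 → stop 3 → stop 4 → stop 2 → Depot (or its reverse).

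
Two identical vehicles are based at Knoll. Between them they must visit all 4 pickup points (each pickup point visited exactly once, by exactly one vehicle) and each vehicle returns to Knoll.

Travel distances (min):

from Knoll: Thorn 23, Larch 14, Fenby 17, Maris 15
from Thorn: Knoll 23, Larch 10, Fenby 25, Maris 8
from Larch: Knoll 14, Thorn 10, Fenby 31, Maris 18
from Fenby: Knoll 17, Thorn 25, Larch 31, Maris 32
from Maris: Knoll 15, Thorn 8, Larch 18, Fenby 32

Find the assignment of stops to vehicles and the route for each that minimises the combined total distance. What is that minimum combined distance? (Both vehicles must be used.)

81 min — the smallest possible combined total.

Check every non-empty split of the stops between the two vehicles; for each half take its own optimal tour:
  {Thorn} + {Larch, Fenby, Maris}: 46 + 81 = 127
  {Larch} + {Thorn, Fenby, Maris}: 28 + 65 = 93
  {Thorn, Larch} + {Fenby, Maris}: 47 + 64 = 111
  {Fenby} + {Thorn, Larch, Maris}: 34 + 47 = 81
  {Thorn, Fenby} + {Larch, Maris}: 65 + 47 = 112
  {Larch, Fenby} + {Thorn, Maris}: 62 + 46 = 108
  … (7 splits in total)
Best: vehicle 1 Knoll → Fenby → Knoll = 34; vehicle 2 Knoll → Larch → Thorn → Maris → Knoll = 47; combined 81.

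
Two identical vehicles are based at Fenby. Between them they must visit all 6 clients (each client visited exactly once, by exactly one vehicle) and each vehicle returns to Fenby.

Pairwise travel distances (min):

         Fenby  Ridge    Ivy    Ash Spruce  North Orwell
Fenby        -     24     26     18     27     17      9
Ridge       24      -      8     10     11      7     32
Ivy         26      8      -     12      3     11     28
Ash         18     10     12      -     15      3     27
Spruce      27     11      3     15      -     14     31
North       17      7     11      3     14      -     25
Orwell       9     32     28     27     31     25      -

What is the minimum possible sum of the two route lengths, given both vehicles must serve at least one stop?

Minimum combined distance: 84 min.

Check every non-empty split of the stops between the two vehicles; for each half take its own optimal tour:
  {Ridge} + {Ivy, Ash, Spruce, North, Orwell}: 48 + 75 = 123
  {Ivy} + {Ridge, Ash, Spruce, North, Orwell}: 52 + 79 = 131
  {Ridge, Ivy} + {Ash, Spruce, North, Orwell}: 58 + 75 = 133
  {Ash} + {Ridge, Ivy, Spruce, North, Orwell}: 36 + 75 = 111
  {Ridge, Ash} + {Ivy, Spruce, North, Orwell}: 52 + 71 = 123
  {Ivy, Ash} + {Ridge, Spruce, North, Orwell}: 56 + 75 = 131
  … (31 splits in total)
  {Ridge, Ivy, Ash, Spruce, North} + {Orwell}: 66 + 18 = 84  ← best
Best: vehicle 1 Fenby → Ash → North → Ridge → Ivy → Spruce → Fenby = 66; vehicle 2 Fenby → Orwell → Fenby = 18; combined 84.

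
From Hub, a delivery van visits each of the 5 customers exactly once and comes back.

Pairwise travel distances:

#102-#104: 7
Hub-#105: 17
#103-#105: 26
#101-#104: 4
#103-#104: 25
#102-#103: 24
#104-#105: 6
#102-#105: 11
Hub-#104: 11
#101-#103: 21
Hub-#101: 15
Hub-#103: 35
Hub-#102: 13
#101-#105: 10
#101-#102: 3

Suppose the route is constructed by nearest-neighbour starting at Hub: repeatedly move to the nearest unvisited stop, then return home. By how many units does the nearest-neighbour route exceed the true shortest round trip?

10 longer than the optimal tour.

From Hub: #104=11, #102=13, #101=15, #105=17, #103=35 → choose #104 (11).
From #104: #101=4, #105=6, #102=7, #103=25 → choose #101 (4).
From #101: #102=3, #105=10, #103=21 → choose #102 (3).
From #102: #105=11, #103=24 → choose #105 (11).
From #105: #103=26 → choose #103 (26).
NN route Hub → #104 → #101 → #102 → #105 → #103 → Hub costs 90.
Optimal: Hub → #102 → #101 → #103 → #105 → #104 → Hub costs 80 (by enumerating all 60 distinct tours).
Excess = 90 − 80 = 10.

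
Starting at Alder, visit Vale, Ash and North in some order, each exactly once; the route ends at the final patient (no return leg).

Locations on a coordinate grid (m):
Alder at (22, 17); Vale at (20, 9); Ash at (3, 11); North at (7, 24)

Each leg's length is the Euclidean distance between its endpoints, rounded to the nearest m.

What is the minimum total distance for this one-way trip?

There are 3! = 6 possible orderings.
Alder→Vale→Ash→North: 8+17+14 = 39
Alder→Vale→North→Ash: 8+20+14 = 42
Alder→Ash→Vale→North: 20+17+20 = 57
Alder→Ash→North→Vale: 20+14+20 = 54
Alder→North→Vale→Ash: 17+20+17 = 54
Alder→North→Ash→Vale: 17+14+17 = 48
The minimum is 39.
One shortest path: Alder → Vale → Ash → North.

39 m — the minimum one-way total.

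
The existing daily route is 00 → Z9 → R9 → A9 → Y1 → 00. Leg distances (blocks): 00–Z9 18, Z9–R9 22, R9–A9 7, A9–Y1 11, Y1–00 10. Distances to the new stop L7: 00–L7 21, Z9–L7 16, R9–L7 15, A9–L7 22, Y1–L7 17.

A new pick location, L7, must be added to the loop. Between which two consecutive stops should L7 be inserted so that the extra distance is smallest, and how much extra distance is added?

Insertion cost between consecutive stops i–j is d(i,L7) + d(L7,j) − d(i,j):
  between 00 and Z9: 21 + 16 − 18 = 19
  between Z9 and R9: 16 + 15 − 22 = 9
  between R9 and A9: 15 + 22 − 7 = 30
  between A9 and Y1: 22 + 17 − 11 = 28
  between Y1 and 00: 17 + 21 − 10 = 28
Cheapest insertion is between Z9 and R9, adding 9.
New total = 68 + 9 = 77.

Minimum extra distance: 9 blocks, inserting L7 between Z9 and R9.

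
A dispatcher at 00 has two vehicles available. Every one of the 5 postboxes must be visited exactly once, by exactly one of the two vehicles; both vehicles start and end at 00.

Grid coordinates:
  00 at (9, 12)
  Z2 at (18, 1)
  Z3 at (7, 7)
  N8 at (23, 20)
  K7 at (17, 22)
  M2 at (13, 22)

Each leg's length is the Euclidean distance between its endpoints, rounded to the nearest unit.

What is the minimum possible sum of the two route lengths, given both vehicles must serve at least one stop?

Minimum combined distance: 65.

Try each way of splitting the stops between the two vehicles (each non-empty) and, for each split, find the best tour for each vehicle:
  {Z2} + {Z3, N8, K7, M2}: 28 + 47 = 75
  {Z3} + {Z2, N8, K7, M2}: 10 + 55 = 65
  {Z2, Z3} + {N8, K7, M2}: 32 + 37 = 69
  {N8} + {Z2, Z3, K7, M2}: 32 + 54 = 86
  {Z2, N8} + {Z3, K7, M2}: 50 + 38 = 88
  {Z3, N8} + {Z2, K7, M2}: 42 + 50 = 92
  … (15 splits in total)
Best: vehicle 1 00 → Z3 → 00 = 10; vehicle 2 00 → Z2 → N8 → K7 → M2 → 00 = 55; combined 65.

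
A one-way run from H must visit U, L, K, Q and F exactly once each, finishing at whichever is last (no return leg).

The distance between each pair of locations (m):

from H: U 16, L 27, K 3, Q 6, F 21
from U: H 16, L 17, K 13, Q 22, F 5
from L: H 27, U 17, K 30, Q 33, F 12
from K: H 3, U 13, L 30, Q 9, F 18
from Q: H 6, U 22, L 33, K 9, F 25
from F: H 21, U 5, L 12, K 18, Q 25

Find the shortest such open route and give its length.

There are 5! = 120 possible orderings.
H → U → L → K → Q → F: 16+17+30+9+25 = 97
H → U → L → K → F → Q: 16+17+30+18+25 = 106
H → U → L → Q → K → F: 16+17+33+9+18 = 93
H → U → L → Q → F → K: 16+17+33+25+18 = 109
H → U → L → F → K → Q: 16+17+12+18+9 = 72
H → U → L → F → Q → K: 16+17+12+25+9 = 79
H → U → K → L → Q → F: 16+13+30+33+25 = 117
H → U → K → L → F → Q: 16+13+30+12+25 = 96
H → U → K → Q → L → F: 16+13+9+33+12 = 83
H → U → K → Q → F → L: 16+13+9+25+12 = 75
H → U → K → F → L → Q: 16+13+18+12+33 = 92
H → U → K → F → Q → L: 16+13+18+25+33 = 105
H → U → Q → L → K → F: 16+22+33+30+18 = 119
H → U → Q → L → F → K: 16+22+33+12+18 = 101
… (106 more)
H → Q → K → U → F → L: 6+9+13+5+12 = 45  ← best
The minimum is 45.
One shortest path: H → Q → K → U → F → L.

Shortest open route: 45 m.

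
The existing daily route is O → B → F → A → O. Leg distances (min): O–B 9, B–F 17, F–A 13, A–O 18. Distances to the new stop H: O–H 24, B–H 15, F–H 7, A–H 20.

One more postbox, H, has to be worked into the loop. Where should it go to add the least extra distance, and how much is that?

+5 min — insert H between B and F.

Insertion cost between consecutive stops i–j is d(i,H) + d(H,j) − d(i,j):
  between O and B: 24 + 15 − 9 = 30
  between B and F: 15 + 7 − 17 = 5
  between F and A: 7 + 20 − 13 = 14
  between A and O: 20 + 24 − 18 = 26
Cheapest insertion is between B and F, adding 5.
New total = 57 + 5 = 62.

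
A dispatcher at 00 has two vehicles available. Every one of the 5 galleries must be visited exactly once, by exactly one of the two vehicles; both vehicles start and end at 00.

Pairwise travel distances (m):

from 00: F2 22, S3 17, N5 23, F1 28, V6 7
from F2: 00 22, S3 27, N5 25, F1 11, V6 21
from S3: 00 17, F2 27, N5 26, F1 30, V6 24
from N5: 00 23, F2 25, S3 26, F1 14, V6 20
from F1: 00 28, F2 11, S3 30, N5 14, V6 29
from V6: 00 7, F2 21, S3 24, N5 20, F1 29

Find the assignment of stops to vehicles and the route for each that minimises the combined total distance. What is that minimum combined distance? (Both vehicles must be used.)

There are 2^4 − 1 = 15 ways to divide the 5 stops into two non-empty groups. For each, the best each vehicle can do is its own shortest tour through its group:
  {F2} + {S3, N5, F1, V6}: 44 + 88 = 132
  {S3} + {F2, N5, F1, V6}: 34 + 74 = 108
  {F2, S3} + {N5, F1, V6}: 66 + 69 = 135
  {N5} + {F2, S3, F1, V6}: 46 + 86 = 132
  {F2, N5} + {S3, F1, V6}: 70 + 83 = 153
  {S3, N5} + {F2, F1, V6}: 66 + 67 = 133
  … (15 splits in total)
  {F2, S3, N5, F1} + {V6}: 90 + 14 = 104  ← best
Best: vehicle 1 00 → F2 → F1 → N5 → S3 → 00 = 90; vehicle 2 00 → V6 → 00 = 14; combined 104.

104 m — the smallest possible combined total.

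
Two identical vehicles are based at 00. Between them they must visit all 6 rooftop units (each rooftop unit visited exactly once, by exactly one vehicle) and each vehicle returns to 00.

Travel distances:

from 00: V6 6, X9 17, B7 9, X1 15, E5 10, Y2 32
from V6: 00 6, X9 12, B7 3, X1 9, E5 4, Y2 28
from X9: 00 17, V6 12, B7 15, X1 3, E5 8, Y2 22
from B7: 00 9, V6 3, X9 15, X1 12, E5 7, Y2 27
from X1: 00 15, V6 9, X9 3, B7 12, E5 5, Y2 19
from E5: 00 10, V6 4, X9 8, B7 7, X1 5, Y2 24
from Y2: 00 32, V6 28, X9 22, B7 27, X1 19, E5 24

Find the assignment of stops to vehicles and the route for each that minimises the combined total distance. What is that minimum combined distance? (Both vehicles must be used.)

88 — the smallest possible combined total.

Check every non-empty split of the stops between the two vehicles; for each half take its own optimal tour:
  {V6} + {X9, B7, X1, E5, Y2}: 12 + 76 = 88
  {X9} + {V6, B7, X1, E5, Y2}: 34 + 70 = 104
  {V6, X9} + {B7, X1, E5, Y2}: 35 + 70 = 105
  {B7} + {V6, X9, X1, E5, Y2}: 18 + 72 = 90
  {V6, B7} + {X9, X1, E5, Y2}: 18 + 72 = 90
  {X9, B7} + {V6, X1, E5, Y2}: 41 + 66 = 107
  … (31 splits in total)
Best: vehicle 1 00 → V6 → 00 = 12; vehicle 2 00 → B7 → Y2 → X9 → X1 → E5 → 00 = 76; combined 88.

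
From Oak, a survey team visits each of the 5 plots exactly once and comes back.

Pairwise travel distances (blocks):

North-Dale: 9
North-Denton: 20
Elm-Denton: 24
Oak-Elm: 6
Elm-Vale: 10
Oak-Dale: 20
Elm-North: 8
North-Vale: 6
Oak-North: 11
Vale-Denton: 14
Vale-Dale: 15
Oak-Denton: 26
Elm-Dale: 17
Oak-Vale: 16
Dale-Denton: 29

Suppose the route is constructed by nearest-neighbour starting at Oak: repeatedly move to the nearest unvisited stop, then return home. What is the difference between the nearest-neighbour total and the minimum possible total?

The nearest-neighbour route is 5 blocks longer than optimal.

From Oak: Elm=6, North=11, Vale=16, Dale=20, Denton=26 → choose Elm (6).
From Elm: North=8, Vale=10, Dale=17, Denton=24 → choose North (8).
From North: Vale=6, Dale=9, Denton=20 → choose Vale (6).
From Vale: Denton=14, Dale=15 → choose Denton (14).
From Denton: Dale=29 → choose Dale (29).
NN route Oak → Elm → North → Vale → Denton → Dale → Oak costs 83.
Optimal: Oak → Elm → North → Dale → Vale → Denton → Oak costs 78 (by enumerating all 60 distinct tours).
Excess = 83 − 78 = 5.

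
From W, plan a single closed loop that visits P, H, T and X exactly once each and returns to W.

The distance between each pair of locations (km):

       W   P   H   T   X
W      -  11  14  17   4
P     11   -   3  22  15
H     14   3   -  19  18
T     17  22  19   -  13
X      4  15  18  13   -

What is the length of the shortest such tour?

There are 12 distinct closed tours to check (reversals are equivalent).
W → P → H → T → X → W: 11+3+19+13+4 = 50
W → P → H → X → T → W: 11+3+18+13+17 = 62
W → P → T → H → X → W: 11+22+19+18+4 = 74
W → P → T → X → H → W: 11+22+13+18+14 = 78
W → P → X → H → T → W: 11+15+18+19+17 = 80
W → P → X → T → H → W: 11+15+13+19+14 = 72
W → H → P → T → X → W: 14+3+22+13+4 = 56
W → H → P → X → T → W: 14+3+15+13+17 = 62
W → H → T → P → X → W: 14+19+22+15+4 = 74
W → H → X → P → T → W: 14+18+15+22+17 = 86
W → T → P → H → X → W: 17+22+3+18+4 = 64
W → T → H → P → X → W: 17+19+3+15+4 = 58
The minimum is 50.
One optimal route: W → P → H → T → X → W (or its reverse).

Shortest round trip = 50 km.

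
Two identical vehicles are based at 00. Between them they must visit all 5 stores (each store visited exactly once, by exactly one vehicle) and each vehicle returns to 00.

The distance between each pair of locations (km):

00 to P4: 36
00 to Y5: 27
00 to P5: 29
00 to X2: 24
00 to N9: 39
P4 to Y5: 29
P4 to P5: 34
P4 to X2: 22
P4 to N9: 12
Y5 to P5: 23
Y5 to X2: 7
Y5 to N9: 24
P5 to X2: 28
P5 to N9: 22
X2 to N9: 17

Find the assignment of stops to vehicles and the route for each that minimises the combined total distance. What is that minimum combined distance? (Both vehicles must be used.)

Check every non-empty split of the stops between the two vehicles; for each half take its own optimal tour:
  {P4} + {Y5, P5, X2, N9}: 72 + 102 = 174
  {Y5} + {P4, P5, X2, N9}: 54 + 109 = 163
  {P4, Y5} + {P5, X2, N9}: 92 + 92 = 184
  {P5} + {P4, Y5, X2, N9}: 58 + 99 = 157
  {P4, P5} + {Y5, X2, N9}: 99 + 90 = 189
  {Y5, P5} + {P4, X2, N9}: 79 + 89 = 168
  … (15 splits in total)
Best: vehicle 1 00 → P5 → 00 = 58; vehicle 2 00 → P4 → N9 → X2 → Y5 → 00 = 99; combined 157.

157 km — the smallest possible combined total.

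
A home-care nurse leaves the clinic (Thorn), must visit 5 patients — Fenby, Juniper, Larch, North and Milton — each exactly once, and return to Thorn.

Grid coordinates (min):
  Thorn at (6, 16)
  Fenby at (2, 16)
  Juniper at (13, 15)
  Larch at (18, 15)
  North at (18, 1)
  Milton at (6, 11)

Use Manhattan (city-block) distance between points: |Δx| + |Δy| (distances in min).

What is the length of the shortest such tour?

Shortest round trip = 62 min.

With 5 stops there are 5!/2 = 60 distinct round trips (a route and its reverse cost the same).
Thorn → Fenby → Juniper → Larch → North → Milton → Thorn: 4+12+5+14+22+5 = 62
Thorn → Fenby → Juniper → Larch → Milton → North → Thorn: 4+12+5+16+22+27 = 86
Thorn → Fenby → Juniper → North → Larch → Milton → Thorn: 4+12+19+14+16+5 = 70
Thorn → Fenby → Juniper → North → Milton → Larch → Thorn: 4+12+19+22+16+13 = 86
Thorn → Fenby → Juniper → Milton → Larch → North → Thorn: 4+12+11+16+14+27 = 84
Thorn → Fenby → Juniper → Milton → North → Larch → Thorn: 4+12+11+22+14+13 = 76
Thorn → Fenby → Larch → Juniper → North → Milton → Thorn: 4+17+5+19+22+5 = 72
Thorn → Fenby → Larch → Juniper → Milton → North → Thorn: 4+17+5+11+22+27 = 86
Thorn → Fenby → Larch → North → Juniper → Milton → Thorn: 4+17+14+19+11+5 = 70
Thorn → Fenby → Larch → North → Milton → Juniper → Thorn: 4+17+14+22+11+8 = 76
Thorn → Fenby → Larch → Milton → Juniper → North → Thorn: 4+17+16+11+19+27 = 94
Thorn → Fenby → Larch → Milton → North → Juniper → Thorn: 4+17+16+22+19+8 = 86
Thorn → Fenby → North → Juniper → Larch → Milton → Thorn: 4+31+19+5+16+5 = 80
Thorn → Fenby → North → Juniper → Milton → Larch → Thorn: 4+31+19+11+16+13 = 94
… (46 more)
The minimum is 62.
One optimal route: Thorn → Fenby → Juniper → Larch → North → Milton → Thorn (or its reverse).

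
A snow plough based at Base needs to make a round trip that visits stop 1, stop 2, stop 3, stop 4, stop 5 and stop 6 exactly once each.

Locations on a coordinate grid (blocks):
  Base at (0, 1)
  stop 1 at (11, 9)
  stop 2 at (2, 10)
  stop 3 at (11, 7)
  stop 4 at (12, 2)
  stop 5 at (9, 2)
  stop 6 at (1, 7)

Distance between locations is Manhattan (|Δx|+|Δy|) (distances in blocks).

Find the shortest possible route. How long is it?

There are 360 distinct closed tours to check (reversals are equivalent).
Base→stop 1→stop 2→stop 3→stop 4→stop 5→stop 6→Base: 19+10+12+6+3+13+7 = 70
Base→stop 1→stop 2→stop 3→stop 4→stop 6→stop 5→Base: 19+10+12+6+16+13+10 = 86
Base→stop 1→stop 2→stop 3→stop 5→stop 4→stop 6→Base: 19+10+12+7+3+16+7 = 74
Base→stop 1→stop 2→stop 3→stop 5→stop 6→stop 4→Base: 19+10+12+7+13+16+13 = 90
Base→stop 1→stop 2→stop 3→stop 6→stop 4→stop 5→Base: 19+10+12+10+16+3+10 = 80
Base→stop 1→stop 2→stop 3→stop 6→stop 5→stop 4→Base: 19+10+12+10+13+3+13 = 80
Base→stop 1→stop 2→stop 4→stop 3→stop 5→stop 6→Base: 19+10+18+6+7+13+7 = 80
Base→stop 1→stop 2→stop 4→stop 3→stop 6→stop 5→Base: 19+10+18+6+10+13+10 = 86
… (352 more)
Base→stop 5→stop 4→stop 3→stop 1→stop 2→stop 6→Base: 10+3+6+2+10+4+7 = 42  ← best
The minimum is 42.
One optimal route: Base → stop 5 → stop 4 → stop 3 → stop 1 → stop 2 → stop 6 → Base (or its reverse).

42 blocks — the shortest possible round trip.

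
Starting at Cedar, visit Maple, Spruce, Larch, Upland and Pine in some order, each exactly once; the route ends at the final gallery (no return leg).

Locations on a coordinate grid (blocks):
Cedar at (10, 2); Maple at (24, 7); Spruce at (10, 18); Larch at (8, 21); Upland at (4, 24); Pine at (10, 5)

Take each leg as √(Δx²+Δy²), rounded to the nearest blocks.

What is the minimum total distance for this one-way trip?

44 blocks — the minimum one-way total.

There are 5! = 120 possible orderings.
Cedar → Maple → Spruce → Larch → Upland → Pine: 15+18+4+5+20 = 62
Cedar → Maple → Spruce → Larch → Pine → Upland: 15+18+4+16+20 = 73
Cedar → Maple → Spruce → Upland → Larch → Pine: 15+18+8+5+16 = 62
Cedar → Maple → Spruce → Upland → Pine → Larch: 15+18+8+20+16 = 77
Cedar → Maple → Spruce → Pine → Larch → Upland: 15+18+13+16+5 = 67
Cedar → Maple → Spruce → Pine → Upland → Larch: 15+18+13+20+5 = 71
Cedar → Maple → Larch → Spruce → Upland → Pine: 15+21+4+8+20 = 68
Cedar → Maple → Larch → Spruce → Pine → Upland: 15+21+4+13+20 = 73
Cedar → Maple → Larch → Upland → Spruce → Pine: 15+21+5+8+13 = 62
Cedar → Maple → Larch → Upland → Pine → Spruce: 15+21+5+20+13 = 74
Cedar → Maple → Larch → Pine → Spruce → Upland: 15+21+16+13+8 = 73
Cedar → Maple → Larch → Pine → Upland → Spruce: 15+21+16+20+8 = 80
Cedar → Maple → Upland → Spruce → Larch → Pine: 15+26+8+4+16 = 69
Cedar → Maple → Upland → Spruce → Pine → Larch: 15+26+8+13+16 = 78
… (106 more)
Cedar → Pine → Maple → Spruce → Larch → Upland: 3+14+18+4+5 = 44  ← best
The minimum is 44.
One shortest path: Cedar → Pine → Maple → Spruce → Larch → Upland.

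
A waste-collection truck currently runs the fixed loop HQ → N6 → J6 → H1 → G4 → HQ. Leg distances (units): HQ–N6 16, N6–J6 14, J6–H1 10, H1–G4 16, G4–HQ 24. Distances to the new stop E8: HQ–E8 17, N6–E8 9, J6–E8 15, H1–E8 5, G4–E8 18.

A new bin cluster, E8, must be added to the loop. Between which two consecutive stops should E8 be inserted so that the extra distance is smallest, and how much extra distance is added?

Insertion cost between consecutive stops i–j is d(i,E8) + d(E8,j) − d(i,j):
  between HQ and N6: 17 + 9 − 16 = 10
  between N6 and J6: 9 + 15 − 14 = 10
  between J6 and H1: 15 + 5 − 10 = 10
  between H1 and G4: 5 + 18 − 16 = 7
  between G4 and HQ: 18 + 17 − 24 = 11
Cheapest insertion is between H1 and G4, adding 7.
New total = 80 + 7 = 87.

Minimum extra distance: 7, inserting E8 between H1 and G4.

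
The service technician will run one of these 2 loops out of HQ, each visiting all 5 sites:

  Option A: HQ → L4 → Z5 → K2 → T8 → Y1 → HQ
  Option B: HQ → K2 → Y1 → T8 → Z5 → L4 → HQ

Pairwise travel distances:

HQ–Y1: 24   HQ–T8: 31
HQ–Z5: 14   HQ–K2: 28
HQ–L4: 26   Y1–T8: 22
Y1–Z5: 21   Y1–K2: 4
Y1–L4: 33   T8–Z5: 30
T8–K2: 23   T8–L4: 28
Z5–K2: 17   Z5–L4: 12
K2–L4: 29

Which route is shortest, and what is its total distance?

Option A: 26 + 12 + 17 + 23 + 22 + 24 = 124
Option B: 28 + 4 + 22 + 30 + 12 + 26 = 122

Shortest is Option B, total 122.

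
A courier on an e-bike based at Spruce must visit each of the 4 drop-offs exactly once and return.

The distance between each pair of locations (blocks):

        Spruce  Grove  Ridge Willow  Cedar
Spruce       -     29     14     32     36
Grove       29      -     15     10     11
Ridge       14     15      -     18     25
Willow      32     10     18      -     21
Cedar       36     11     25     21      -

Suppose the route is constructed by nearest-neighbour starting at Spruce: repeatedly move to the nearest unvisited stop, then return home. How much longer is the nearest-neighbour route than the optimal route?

7 blocks longer than the optimal tour.

From Spruce: Ridge=14, Grove=29, Willow=32, Cedar=36 → choose Ridge (14).
From Ridge: Grove=15, Willow=18, Cedar=25 → choose Grove (15).
From Grove: Willow=10, Cedar=11 → choose Willow (10).
From Willow: Cedar=21 → choose Cedar (21).
NN route Spruce → Ridge → Grove → Willow → Cedar → Spruce costs 96.
Optimal: Spruce → Ridge → Willow → Grove → Cedar → Spruce costs 89 (by enumerating all 12 distinct tours).
Excess = 96 − 89 = 7.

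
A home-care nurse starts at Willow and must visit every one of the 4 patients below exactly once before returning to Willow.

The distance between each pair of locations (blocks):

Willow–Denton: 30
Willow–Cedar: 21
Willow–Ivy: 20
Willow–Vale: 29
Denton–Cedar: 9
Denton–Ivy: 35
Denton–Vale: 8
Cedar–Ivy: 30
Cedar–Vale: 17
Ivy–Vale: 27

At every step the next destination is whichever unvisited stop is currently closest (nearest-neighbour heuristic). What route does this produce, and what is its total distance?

From Willow: distances to unvisited — Ivy=20, Cedar=21, Vale=29, Denton=30. Nearest is Ivy (20).
From Ivy: distances to unvisited — Vale=27, Cedar=30, Denton=35. Nearest is Vale (27).
From Vale: distances to unvisited — Denton=8, Cedar=17. Nearest is Denton (8).
From Denton: distances to unvisited — Cedar=9. Nearest is Cedar (9).
Return Cedar→Willow: 21.
Total = 20 + 27 + 8 + 9 + 21 = 85.

Total distance 85 blocks via the nearest-neighbour route Willow → Ivy → Vale → Denton → Cedar → Willow.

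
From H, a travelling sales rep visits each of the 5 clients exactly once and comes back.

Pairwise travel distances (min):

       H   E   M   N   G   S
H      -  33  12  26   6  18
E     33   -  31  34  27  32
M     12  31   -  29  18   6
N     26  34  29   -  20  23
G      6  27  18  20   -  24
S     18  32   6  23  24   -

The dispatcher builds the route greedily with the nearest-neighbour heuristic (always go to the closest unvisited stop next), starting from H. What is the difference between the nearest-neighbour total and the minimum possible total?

12 min longer than the optimal tour.

From H: G=6, M=12, S=18, N=26, E=33 → choose G (6).
From G: M=18, N=20, S=24, E=27 → choose M (18).
From M: S=6, N=29, E=31 → choose S (6).
From S: N=23, E=32 → choose N (23).
From N: E=34 → choose E (34).
NN route H → G → M → S → N → E → H costs 120.
Optimal: H → M → S → N → E → G → H costs 108 (by enumerating all 60 distinct tours).
Excess = 120 − 108 = 12.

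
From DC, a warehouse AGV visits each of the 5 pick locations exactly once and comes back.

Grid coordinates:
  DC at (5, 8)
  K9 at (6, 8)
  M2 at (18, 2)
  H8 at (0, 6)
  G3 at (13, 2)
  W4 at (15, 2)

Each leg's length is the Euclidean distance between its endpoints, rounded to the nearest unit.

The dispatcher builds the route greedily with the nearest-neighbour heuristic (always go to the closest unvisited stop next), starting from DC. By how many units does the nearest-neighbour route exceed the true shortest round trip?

From DC: K9=1, H8=5, G3=10, W4=12, M2=14 → choose K9 (1).
From K9: H8=6, G3=9, W4=11, M2=13 → choose H8 (6).
From H8: G3=14, W4=16, M2=18 → choose G3 (14).
From G3: W4=2, M2=5 → choose W4 (2).
From W4: M2=3 → choose M2 (3).
NN route DC → K9 → H8 → G3 → W4 → M2 → DC costs 40.
Optimal: DC → K9 → M2 → W4 → G3 → H8 → DC costs 38 (by enumerating all 60 distinct tours).
Excess = 40 − 38 = 2.

Excess over optimum: 2.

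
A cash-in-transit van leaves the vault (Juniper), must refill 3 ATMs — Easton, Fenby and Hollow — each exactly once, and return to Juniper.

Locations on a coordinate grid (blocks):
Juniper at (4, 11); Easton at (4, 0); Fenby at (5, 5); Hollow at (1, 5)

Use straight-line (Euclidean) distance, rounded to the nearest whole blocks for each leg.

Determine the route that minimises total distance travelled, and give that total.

Shortest round trip = 24 blocks.

With 3 stops there are 3!/2 = 3 distinct round trips (a route and its reverse cost the same).
Juniper→Easton→Fenby→Hollow→Juniper: 11+5+4+7 = 27
Juniper→Easton→Hollow→Fenby→Juniper: 11+6+4+6 = 27
Juniper→Fenby→Easton→Hollow→Juniper: 6+5+6+7 = 24
The minimum is 24.
One optimal route: Juniper → Fenby → Easton → Hollow → Juniper (or its reverse).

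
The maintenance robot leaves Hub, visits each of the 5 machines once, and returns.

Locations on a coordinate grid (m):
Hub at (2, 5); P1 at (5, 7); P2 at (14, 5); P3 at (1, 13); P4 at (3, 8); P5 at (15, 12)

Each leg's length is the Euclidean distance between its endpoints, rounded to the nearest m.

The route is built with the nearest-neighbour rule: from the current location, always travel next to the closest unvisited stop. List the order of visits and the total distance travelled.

Total distance 45 m via the nearest-neighbour route Hub → P4 → P1 → P3 → P5 → P2 → Hub.

At Hub the remaining stops are P4 3, P1 4, P3 8, P2 12, P5 15; go to P4.
At P4 the remaining stops are P1 2, P3 5, P2 11, P5 13; go to P1.
At P1 the remaining stops are P3 7, P2 9, P5 11; go to P3.
At P3 the remaining stops are P5 14, P2 15; go to P5.
At P5 the remaining stops are P2 7; go to P2.
Return P2→Hub: 12.
Total = 3 + 2 + 7 + 14 + 7 + 12 = 45.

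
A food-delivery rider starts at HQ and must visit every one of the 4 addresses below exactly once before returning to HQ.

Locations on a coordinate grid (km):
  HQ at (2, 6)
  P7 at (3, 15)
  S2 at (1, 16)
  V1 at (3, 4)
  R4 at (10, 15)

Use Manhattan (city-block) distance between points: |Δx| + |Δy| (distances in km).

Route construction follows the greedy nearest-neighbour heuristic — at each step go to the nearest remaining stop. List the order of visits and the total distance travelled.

At HQ the remaining stops are V1 3, P7 10, S2 11, R4 17; go to V1.
At V1 the remaining stops are P7 11, S2 14, R4 18; go to P7.
At P7 the remaining stops are S2 3, R4 7; go to S2.
At S2 the remaining stops are R4 10; go to R4.
Return R4→HQ: 17.
Total = 3 + 11 + 3 + 10 + 17 = 44.

44 km along HQ → V1 → P7 → S2 → R4 → HQ.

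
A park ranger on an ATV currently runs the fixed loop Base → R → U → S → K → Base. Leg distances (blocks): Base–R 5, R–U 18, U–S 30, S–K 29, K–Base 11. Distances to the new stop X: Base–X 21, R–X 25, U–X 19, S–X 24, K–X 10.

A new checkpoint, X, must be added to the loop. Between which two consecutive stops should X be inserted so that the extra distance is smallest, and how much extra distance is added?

Minimum extra distance: 5 blocks, inserting X between S and K.

Insertion cost between consecutive stops i–j is d(i,X) + d(X,j) − d(i,j):
  between Base and R: 21 + 25 − 5 = 41
  between R and U: 25 + 19 − 18 = 26
  between U and S: 19 + 24 − 30 = 13
  between S and K: 24 + 10 − 29 = 5
  between K and Base: 10 + 21 − 11 = 20
Cheapest insertion is between S and K, adding 5.
New total = 93 + 5 = 98.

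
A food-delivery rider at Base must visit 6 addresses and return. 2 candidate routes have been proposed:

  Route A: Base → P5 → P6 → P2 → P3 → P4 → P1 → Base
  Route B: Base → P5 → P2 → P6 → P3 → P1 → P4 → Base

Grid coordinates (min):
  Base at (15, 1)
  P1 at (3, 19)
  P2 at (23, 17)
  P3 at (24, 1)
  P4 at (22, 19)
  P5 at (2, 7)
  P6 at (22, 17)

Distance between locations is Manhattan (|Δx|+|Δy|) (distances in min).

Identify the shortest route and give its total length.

Route A: 19 + 30 + 1 + 17 + 20 + 19 + 30 = 136
Route B: 19 + 31 + 1 + 18 + 39 + 19 + 25 = 152

Shortest is Route A, total 136 min.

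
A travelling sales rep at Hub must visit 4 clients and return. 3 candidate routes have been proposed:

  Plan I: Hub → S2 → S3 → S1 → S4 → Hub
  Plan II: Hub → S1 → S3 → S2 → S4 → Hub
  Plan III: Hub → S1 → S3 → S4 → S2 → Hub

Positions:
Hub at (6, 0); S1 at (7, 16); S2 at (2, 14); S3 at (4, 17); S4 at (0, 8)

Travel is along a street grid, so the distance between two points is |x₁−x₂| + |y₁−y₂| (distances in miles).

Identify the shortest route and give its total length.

Plan I: 18 + 5 + 4 + 15 + 14 = 56
Plan II: 17 + 4 + 5 + 8 + 14 = 48
Plan III: 17 + 4 + 13 + 8 + 18 = 60

48 miles — Plan II is the shortest.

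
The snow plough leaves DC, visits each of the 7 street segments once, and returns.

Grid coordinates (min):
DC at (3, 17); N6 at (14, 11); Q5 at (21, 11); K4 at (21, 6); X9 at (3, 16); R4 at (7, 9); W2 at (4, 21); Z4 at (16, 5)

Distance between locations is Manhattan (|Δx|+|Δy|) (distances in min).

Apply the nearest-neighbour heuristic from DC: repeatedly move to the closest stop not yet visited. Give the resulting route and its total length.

74 min along DC → X9 → W2 → R4 → N6 → Q5 → K4 → Z4 → DC.

At DC the remaining stops are X9 1, W2 5, R4 12, N6 17, Q5 24, Z4 25, K4 29; go to X9.
At X9 the remaining stops are W2 6, R4 11, N6 16, Q5 23, Z4 24, K4 28; go to W2.
At W2 the remaining stops are R4 15, N6 20, Q5 27, Z4 28, K4 32; go to R4.
At R4 the remaining stops are N6 9, Z4 13, Q5 16, K4 17; go to N6.
At N6 the remaining stops are Q5 7, Z4 8, K4 12; go to Q5.
At Q5 the remaining stops are K4 5, Z4 11; go to K4.
At K4 the remaining stops are Z4 6; go to Z4.
Return Z4→DC: 25.
Total = 1 + 6 + 15 + 9 + 7 + 5 + 6 + 25 = 74.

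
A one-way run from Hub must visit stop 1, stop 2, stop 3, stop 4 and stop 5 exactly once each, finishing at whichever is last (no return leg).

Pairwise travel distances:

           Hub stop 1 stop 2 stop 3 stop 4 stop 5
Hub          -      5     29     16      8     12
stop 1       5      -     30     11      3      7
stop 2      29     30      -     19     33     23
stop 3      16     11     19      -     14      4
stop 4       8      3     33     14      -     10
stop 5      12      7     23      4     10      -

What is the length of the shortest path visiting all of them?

Shortest open route: 41.

There are 5! = 120 possible orderings.
Hub → stop 1 → stop 2 → stop 3 → stop 4 → stop 5: 5+30+19+14+10 = 78
Hub → stop 1 → stop 2 → stop 3 → stop 5 → stop 4: 5+30+19+4+10 = 68
Hub → stop 1 → stop 2 → stop 4 → stop 3 → stop 5: 5+30+33+14+4 = 86
Hub → stop 1 → stop 2 → stop 4 → stop 5 → stop 3: 5+30+33+10+4 = 82
Hub → stop 1 → stop 2 → stop 5 → stop 3 → stop 4: 5+30+23+4+14 = 76
Hub → stop 1 → stop 2 → stop 5 → stop 4 → stop 3: 5+30+23+10+14 = 82
Hub → stop 1 → stop 3 → stop 2 → stop 4 → stop 5: 5+11+19+33+10 = 78
Hub → stop 1 → stop 3 → stop 2 → stop 5 → stop 4: 5+11+19+23+10 = 68
Hub → stop 1 → stop 3 → stop 4 → stop 2 → stop 5: 5+11+14+33+23 = 86
Hub → stop 1 → stop 3 → stop 4 → stop 5 → stop 2: 5+11+14+10+23 = 63
Hub → stop 1 → stop 3 → stop 5 → stop 2 → stop 4: 5+11+4+23+33 = 76
Hub → stop 1 → stop 3 → stop 5 → stop 4 → stop 2: 5+11+4+10+33 = 63
Hub → stop 1 → stop 4 → stop 2 → stop 3 → stop 5: 5+3+33+19+4 = 64
Hub → stop 1 → stop 4 → stop 2 → stop 5 → stop 3: 5+3+33+23+4 = 68
… (106 more)
Hub → stop 1 → stop 4 → stop 5 → stop 3 → stop 2: 5+3+10+4+19 = 41  ← best
The minimum is 41.
One shortest path: Hub → stop 1 → stop 4 → stop 5 → stop 3 → stop 2.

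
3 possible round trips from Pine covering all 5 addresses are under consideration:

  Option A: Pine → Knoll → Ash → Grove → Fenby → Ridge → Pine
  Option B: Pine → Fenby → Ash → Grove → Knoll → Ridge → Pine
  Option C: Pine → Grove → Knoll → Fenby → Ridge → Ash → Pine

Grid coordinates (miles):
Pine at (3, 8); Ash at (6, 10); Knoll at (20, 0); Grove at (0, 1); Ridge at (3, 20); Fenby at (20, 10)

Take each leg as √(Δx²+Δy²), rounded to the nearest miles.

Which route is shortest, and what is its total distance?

72 miles — Option C is the shortest.

Option A: 19 + 17 + 11 + 22 + 20 + 12 = 101
Option B: 17 + 14 + 11 + 20 + 26 + 12 = 100
Option C: 8 + 20 + 10 + 20 + 10 + 4 = 72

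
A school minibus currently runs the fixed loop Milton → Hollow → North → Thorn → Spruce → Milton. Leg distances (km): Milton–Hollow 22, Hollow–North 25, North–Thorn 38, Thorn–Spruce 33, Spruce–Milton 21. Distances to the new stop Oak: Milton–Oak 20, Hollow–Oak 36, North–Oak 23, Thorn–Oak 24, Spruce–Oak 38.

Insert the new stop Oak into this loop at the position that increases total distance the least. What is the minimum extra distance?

Insertion cost between consecutive stops i–j is d(i,Oak) + d(Oak,j) − d(i,j):
  between Milton and Hollow: 20 + 36 − 22 = 34
  between Hollow and North: 36 + 23 − 25 = 34
  between North and Thorn: 23 + 24 − 38 = 9
  between Thorn and Spruce: 24 + 38 − 33 = 29
  between Spruce and Milton: 38 + 20 − 21 = 37
Cheapest insertion is between North and Thorn, adding 9.
New total = 139 + 9 = 148.

Adding 9 km by placing Oak on the North–Thorn leg.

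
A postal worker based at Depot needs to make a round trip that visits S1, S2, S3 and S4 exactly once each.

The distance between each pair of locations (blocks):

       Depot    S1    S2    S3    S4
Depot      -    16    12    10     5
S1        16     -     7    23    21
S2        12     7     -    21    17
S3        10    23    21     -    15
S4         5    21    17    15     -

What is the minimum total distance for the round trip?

Minimum total distance: 62 blocks.

Depot-S1-S2-S3-S4-Depot: 16+7+21+15+5 = 64
Depot-S1-S2-S4-S3-Depot: 16+7+17+15+10 = 65
Depot-S1-S3-S2-S4-Depot: 16+23+21+17+5 = 82
Depot-S1-S3-S4-S2-Depot: 16+23+15+17+12 = 83
Depot-S1-S4-S2-S3-Depot: 16+21+17+21+10 = 85
Depot-S1-S4-S3-S2-Depot: 16+21+15+21+12 = 85
Depot-S2-S1-S3-S4-Depot: 12+7+23+15+5 = 62
Depot-S2-S1-S4-S3-Depot: 12+7+21+15+10 = 65
Depot-S2-S3-S1-S4-Depot: 12+21+23+21+5 = 82
Depot-S2-S4-S1-S3-Depot: 12+17+21+23+10 = 83
Depot-S3-S1-S2-S4-Depot: 10+23+7+17+5 = 62
Depot-S3-S2-S1-S4-Depot: 10+21+7+21+5 = 64
The minimum is 62.
One optimal route: Depot → S2 → S1 → S3 → S4 → Depot (or its reverse).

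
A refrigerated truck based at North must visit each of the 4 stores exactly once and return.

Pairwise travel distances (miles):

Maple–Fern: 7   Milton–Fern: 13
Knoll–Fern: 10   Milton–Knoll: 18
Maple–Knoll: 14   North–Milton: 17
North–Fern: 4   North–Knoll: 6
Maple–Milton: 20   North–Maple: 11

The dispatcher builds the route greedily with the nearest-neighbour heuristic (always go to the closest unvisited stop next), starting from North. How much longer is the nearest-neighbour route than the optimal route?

Excess over optimum: 5 miles.

From North: Fern=4, Knoll=6, Maple=11, Milton=17 → choose Fern (4).
From Fern: Maple=7, Knoll=10, Milton=13 → choose Maple (7).
From Maple: Knoll=14, Milton=20 → choose Knoll (14).
From Knoll: Milton=18 → choose Milton (18).
NN route North → Fern → Maple → Knoll → Milton → North costs 60.
Optimal: North → Maple → Fern → Milton → Knoll → North costs 55 (by enumerating all 12 distinct tours).
Excess = 60 − 55 = 5.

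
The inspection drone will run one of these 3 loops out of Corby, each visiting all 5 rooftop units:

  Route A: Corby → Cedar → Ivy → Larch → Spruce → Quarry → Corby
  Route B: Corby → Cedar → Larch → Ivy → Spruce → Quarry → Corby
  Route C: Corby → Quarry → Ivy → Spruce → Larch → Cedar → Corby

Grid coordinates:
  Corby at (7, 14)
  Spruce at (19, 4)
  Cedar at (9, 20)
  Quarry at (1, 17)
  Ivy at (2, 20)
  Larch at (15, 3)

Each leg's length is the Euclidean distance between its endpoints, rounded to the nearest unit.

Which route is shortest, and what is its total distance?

61 — Route C is the shortest.

Route A: 6 + 7 + 21 + 4 + 22 + 7 = 67
Route B: 6 + 18 + 21 + 23 + 22 + 7 = 97
Route C: 7 + 3 + 23 + 4 + 18 + 6 = 61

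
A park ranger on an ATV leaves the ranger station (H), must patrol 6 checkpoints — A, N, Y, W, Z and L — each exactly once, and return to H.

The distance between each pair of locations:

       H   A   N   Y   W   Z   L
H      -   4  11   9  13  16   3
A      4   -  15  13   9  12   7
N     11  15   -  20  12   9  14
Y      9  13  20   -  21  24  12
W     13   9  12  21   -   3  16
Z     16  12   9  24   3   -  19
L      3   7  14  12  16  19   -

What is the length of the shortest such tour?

Shortest round trip = 60.

With 6 stops there are 6!/2 = 360 distinct round trips (a route and its reverse cost the same).
H - A - N - Y - W - Z - L - H: 4+15+20+21+3+19+3 = 85
H - A - N - Y - W - L - Z - H: 4+15+20+21+16+19+16 = 111
H - A - N - Y - Z - W - L - H: 4+15+20+24+3+16+3 = 85
H - A - N - Y - Z - L - W - H: 4+15+20+24+19+16+13 = 111
H - A - N - Y - L - W - Z - H: 4+15+20+12+16+3+16 = 86
H - A - N - Y - L - Z - W - H: 4+15+20+12+19+3+13 = 86
H - A - N - W - Y - Z - L - H: 4+15+12+21+24+19+3 = 98
H - A - N - W - Y - L - Z - H: 4+15+12+21+12+19+16 = 99
… (352 more)
H - A - W - Z - N - Y - L - H: 4+9+3+9+20+12+3 = 60  ← best
The minimum is 60.
One optimal route: H → A → W → Z → N → Y → L → H (or its reverse).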